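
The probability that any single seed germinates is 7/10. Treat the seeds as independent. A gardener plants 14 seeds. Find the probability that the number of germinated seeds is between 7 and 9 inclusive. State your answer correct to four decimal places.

0.3843

X ~ Binomial(14, 0.70); P(7 ≤ X ≤ 9) = Σ C(14,k) p^k (1−p)^(14−k) over k:
  k=7: C(14,7)·0.70^7·0.30^7 = 0.061813
  k=8: C(14,8)·0.70^8·0.30^6 = 0.126202
  k=9: C(14,9)·0.70^9·0.30^5 = 0.196315
Total = 0.384330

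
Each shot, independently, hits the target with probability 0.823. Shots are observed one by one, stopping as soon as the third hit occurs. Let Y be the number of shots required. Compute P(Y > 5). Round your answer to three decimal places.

0.042

Needing more than 5 shots ⇔ fewer than 3 successes in the first 5. With X ~ Binomial(5, 0.823), P(Y > 5) = P(X ≤ 2).
  k=0: C(5,0)·0.823^0·0.177^5 = 0.00017
  k=1: C(5,1)·0.823^1·0.177^4 = 0.00404
  k=2: C(5,2)·0.823^2·0.177^3 = 0.03756
P(X ≤ 2) = 0.04177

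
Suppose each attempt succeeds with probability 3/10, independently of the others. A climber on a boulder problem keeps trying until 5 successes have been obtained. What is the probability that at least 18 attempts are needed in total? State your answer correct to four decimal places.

0.3887

Needing more than 17 attempts ⇔ fewer than 5 successes in the first 17. With X ~ Binomial(17, 0.30), P(Y > 17) = P(X ≤ 4).
  k=0: C(17,0)·0.30^0·0.70^17 = 0.002326
  k=1: C(17,1)·0.30^1·0.70^16 = 0.016949
  k=2: C(17,2)·0.30^2·0.70^15 = 0.058110
  k=3: C(17,3)·0.30^3·0.70^14 = 0.124522
  k=4: C(17,4)·0.30^4·0.70^13 = 0.186783
P(X ≤ 4) = 0.388690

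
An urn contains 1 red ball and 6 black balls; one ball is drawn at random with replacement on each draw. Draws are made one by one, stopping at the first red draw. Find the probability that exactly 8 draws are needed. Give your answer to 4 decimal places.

Geometric (trials to first success), p = 0.142857.
P(Y = 8) = (1−p)^7 · p = 0.33992 · 0.142857 = 0.048560

0.0486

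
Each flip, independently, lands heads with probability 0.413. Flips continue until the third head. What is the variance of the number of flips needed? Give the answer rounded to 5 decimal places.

10.32427

Y = total flips until the third success; negative binomial with r=3, p=0.413.
Var(Y) = r(1−p)/p² = 3·0.587 / 0.413² = 10.3242676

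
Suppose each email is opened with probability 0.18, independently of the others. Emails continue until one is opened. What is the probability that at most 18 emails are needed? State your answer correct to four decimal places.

Y = number of emails to the first success; geometric, p = 0.18.
P(Y ≤ 18) = 1 − (1−p)^18 = 1 − 0.028096 = 0.971904

0.9719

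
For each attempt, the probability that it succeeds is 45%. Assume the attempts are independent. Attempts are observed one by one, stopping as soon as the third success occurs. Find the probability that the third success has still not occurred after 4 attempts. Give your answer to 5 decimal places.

0.75852

Needing more than 4 attempts ⇔ fewer than 3 successes in the first 4. With X ~ Binomial(4, 0.45), P(Y > 4) = P(X ≤ 2).
  k=0: C(4,0)·0.45^0·0.55^4 = 0.0915062
  k=1: C(4,1)·0.45^1·0.55^3 = 0.2994750
  k=2: C(4,2)·0.45^2·0.55^2 = 0.3675375
P(X ≤ 2) = 0.7585188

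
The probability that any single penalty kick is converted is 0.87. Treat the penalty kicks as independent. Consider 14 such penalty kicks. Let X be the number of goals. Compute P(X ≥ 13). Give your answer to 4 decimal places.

X ~ Binomial(14, 0.87); P(X ≥ 13) = Σ C(14,k) p^k (1−p)^(14−k) over k:
  k=13: C(14,13)·0.87^13·0.13^1 = 0.297729
  k=14: C(14,14)·0.87^14·0.13^0 = 0.142321
Total = 0.440051

0.4401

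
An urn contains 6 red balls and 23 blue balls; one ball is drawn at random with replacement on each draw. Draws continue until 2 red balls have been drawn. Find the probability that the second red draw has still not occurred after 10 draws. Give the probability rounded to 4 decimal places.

Needing more than 10 draws ⇔ fewer than 2 successes in the first 10. With X ~ Binomial(10, 0.206897), P(Y > 10) = P(X ≤ 1).
  k=0: C(10,0)·0.206897^0·0.793103^10 = 0.098469
  k=1: C(10,1)·0.206897^1·0.793103^9 = 0.256875
P(X ≤ 1) = 0.355344

0.3553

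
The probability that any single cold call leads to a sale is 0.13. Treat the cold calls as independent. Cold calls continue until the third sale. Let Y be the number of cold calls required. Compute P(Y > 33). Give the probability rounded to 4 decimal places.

Needing more than 33 cold calls ⇔ fewer than 3 successes in the first 33. With X ~ Binomial(33, 0.13), P(Y > 33) = P(X ≤ 2).
  k=0: C(33,0)·0.13^0·0.87^33 = 0.010096
  k=1: C(33,1)·0.13^1·0.87^32 = 0.049782
  k=2: C(33,2)·0.13^2·0.87^31 = 0.119019
P(X ≤ 2) = 0.178897

0.1789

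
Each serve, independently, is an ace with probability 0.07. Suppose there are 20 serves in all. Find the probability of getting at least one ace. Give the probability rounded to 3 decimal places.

0.766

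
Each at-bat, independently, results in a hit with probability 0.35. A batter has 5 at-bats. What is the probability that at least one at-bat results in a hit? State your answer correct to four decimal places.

0.8840

P(at least one) = 1 − P(none) = 1 − (1 − 0.35)^5
= 1 − 0.116029 = 0.883971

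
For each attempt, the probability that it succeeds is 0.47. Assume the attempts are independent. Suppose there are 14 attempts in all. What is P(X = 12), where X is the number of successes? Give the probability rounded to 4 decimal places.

0.0030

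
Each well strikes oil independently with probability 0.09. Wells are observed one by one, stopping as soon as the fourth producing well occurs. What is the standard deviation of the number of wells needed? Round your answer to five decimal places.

Y = total wells until the fourth success; negative binomial with r=4, p=0.09.
SD(Y) = √[r(1−p)/p²] = √(449.3827160) = 21.1986489

21.19865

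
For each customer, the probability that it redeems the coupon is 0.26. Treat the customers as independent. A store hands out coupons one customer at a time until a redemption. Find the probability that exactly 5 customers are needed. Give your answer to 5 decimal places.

0.07797

Geometric (trials to first success), p = 0.26.
P(Y = 5) = (1−p)^4 · p = 0.29987 · 0.26 = 0.0779651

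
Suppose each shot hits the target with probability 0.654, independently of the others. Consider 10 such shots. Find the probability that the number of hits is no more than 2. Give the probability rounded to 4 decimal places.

0.0044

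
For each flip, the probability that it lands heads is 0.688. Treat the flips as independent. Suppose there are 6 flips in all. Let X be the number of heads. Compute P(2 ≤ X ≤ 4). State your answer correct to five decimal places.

X ~ Binomial(6, 0.688); P(2 ≤ X ≤ 4) = Σ C(6,k) p^k (1−p)^(6−k) over k:
  k=2: C(6,2)·0.688^2·0.312^4 = 0.0672801
  k=3: C(6,3)·0.688^3·0.312^3 = 0.1978149
  k=4: C(6,4)·0.688^4·0.312^2 = 0.3271555
Total = 0.5922505

0.59225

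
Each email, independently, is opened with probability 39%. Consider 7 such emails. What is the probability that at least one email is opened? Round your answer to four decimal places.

0.9686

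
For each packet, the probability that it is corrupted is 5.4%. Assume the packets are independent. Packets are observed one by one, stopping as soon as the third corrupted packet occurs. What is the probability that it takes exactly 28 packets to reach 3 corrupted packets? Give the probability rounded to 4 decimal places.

0.0138

Y = trial on which the third success occurs; negative binomial, r=3, p=0.054.
P(Y=28) = C(27,2) · p^3 · (1−p)^25
= 351 · 0.00015746 · 0.24962 = 0.013796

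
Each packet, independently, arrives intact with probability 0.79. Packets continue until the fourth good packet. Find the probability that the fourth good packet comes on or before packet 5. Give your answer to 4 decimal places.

0.7167

Finishing within 5 packets ⇔ at least 4 successes in the first 5. With X ~ Binomial(5, 0.79), P(Y ≤ 5) = 1 − P(X ≤ 3).
  k=0: C(5,0)·0.79^0·0.21^5 = 0.000408
  k=1: C(5,1)·0.79^1·0.21^4 = 0.007682
  k=2: C(5,2)·0.79^2·0.21^3 = 0.057798
  k=3: C(5,3)·0.79^3·0.21^2 = 0.217430
1 − 0.283319 = 0.716681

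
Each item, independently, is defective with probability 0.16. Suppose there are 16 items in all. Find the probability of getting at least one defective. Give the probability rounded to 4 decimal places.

P(at least one) = 1 − P(none) = 1 − (1 − 0.16)^16
= 1 − 0.061442 = 0.938558

0.9386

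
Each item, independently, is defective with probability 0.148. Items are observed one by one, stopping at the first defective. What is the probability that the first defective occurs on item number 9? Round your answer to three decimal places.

Geometric (trials to first success), p = 0.148.
P(Y = 9) = (1−p)^8 · p = 0.27766 · 0.148 = 0.04109

0.041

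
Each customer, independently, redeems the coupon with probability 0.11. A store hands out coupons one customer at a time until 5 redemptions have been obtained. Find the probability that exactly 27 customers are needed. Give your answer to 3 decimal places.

0.019

Y = trial on which the fifth success occurs; negative binomial, r=5, p=0.11.
P(Y=27) = C(26,4) · p^5 · (1−p)^22
= 14950 · 1.6105e-05 · 0.077016 = 0.01854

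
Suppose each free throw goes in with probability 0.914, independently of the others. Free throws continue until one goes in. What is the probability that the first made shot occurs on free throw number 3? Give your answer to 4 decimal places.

Geometric (trials to first success), p = 0.914.
P(Y = 3) = (1−p)^2 · p = 0.007396 · 0.914 = 0.006760

0.0068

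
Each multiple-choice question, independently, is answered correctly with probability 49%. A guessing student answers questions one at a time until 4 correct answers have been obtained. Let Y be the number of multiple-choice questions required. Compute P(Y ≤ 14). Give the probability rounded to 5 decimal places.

0.96607

Finishing within 14 multiple-choice questions ⇔ at least 4 successes in the first 14. With X ~ Binomial(14, 0.49), P(Y ≤ 14) = 1 − P(X ≤ 3).
  k=0: C(14,0)·0.49^0·0.51^14 = 0.0000805
  k=1: C(14,1)·0.49^1·0.51^13 = 0.0010833
  k=2: C(14,2)·0.49^2·0.51^12 = 0.0067651
  k=3: C(14,3)·0.49^3·0.51^11 = 0.0259993
1 − 0.0339282 = 0.9660718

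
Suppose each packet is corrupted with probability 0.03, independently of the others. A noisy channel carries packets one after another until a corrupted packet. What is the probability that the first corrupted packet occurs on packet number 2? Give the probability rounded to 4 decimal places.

0.0291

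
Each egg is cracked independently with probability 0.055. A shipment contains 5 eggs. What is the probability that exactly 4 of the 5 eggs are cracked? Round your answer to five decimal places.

0.00004

X ~ Binomial(n=5, p=0.055).
P(X=4) = C(5,4) · p^4 · (1−p)^1
= 5 · 9.1506e-06 · 0.945 = 0.0000432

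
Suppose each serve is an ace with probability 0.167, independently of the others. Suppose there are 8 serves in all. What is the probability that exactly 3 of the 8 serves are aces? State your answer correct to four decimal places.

0.1046

X ~ Binomial(n=8, p=0.167).
P(X=3) = C(8,3) · p^3 · (1−p)^5
= 56 · 0.0046575 · 0.40107 = 0.104607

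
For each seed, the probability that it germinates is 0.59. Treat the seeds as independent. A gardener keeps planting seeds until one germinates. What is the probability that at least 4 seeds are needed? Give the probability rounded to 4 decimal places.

0.0689

Y = number of seeds to the first success; geometric, p = 0.59.
P(Y > 3) = P(first 3 all fail) = (1−p)^3 = 0.068921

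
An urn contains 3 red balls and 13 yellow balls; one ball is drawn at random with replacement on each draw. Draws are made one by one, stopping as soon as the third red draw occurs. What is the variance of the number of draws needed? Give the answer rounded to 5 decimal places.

Y = total draws until the third success; negative binomial with r=3, p=0.1875.
Var(Y) = r(1−p)/p² = 3·0.8125 / 0.1875² = 69.3333333

69.33333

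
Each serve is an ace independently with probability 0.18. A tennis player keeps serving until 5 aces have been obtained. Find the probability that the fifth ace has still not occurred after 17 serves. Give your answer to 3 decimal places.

Needing more than 17 serves ⇔ fewer than 5 successes in the first 17. With X ~ Binomial(17, 0.18), P(Y > 17) = P(X ≤ 4).
  k=0: C(17,0)·0.18^0·0.82^17 = 0.03426
  k=1: C(17,1)·0.18^1·0.82^16 = 0.12786
  k=2: C(17,2)·0.18^2·0.82^15 = 0.22454
  k=3: C(17,3)·0.18^3·0.82^14 = 0.24645
  k=4: C(17,4)·0.18^4·0.82^13 = 0.18934
P(X ≤ 4) = 0.82245

0.822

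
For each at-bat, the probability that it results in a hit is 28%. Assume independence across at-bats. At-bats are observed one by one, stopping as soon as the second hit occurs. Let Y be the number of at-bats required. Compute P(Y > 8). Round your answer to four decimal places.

0.2969

Needing more than 8 at-bats ⇔ fewer than 2 successes in the first 8. With X ~ Binomial(8, 0.28), P(Y > 8) = P(X ≤ 1).
  k=0: C(8,0)·0.28^0·0.72^8 = 0.072220
  k=1: C(8,1)·0.28^1·0.72^7 = 0.224686
P(X ≤ 1) = 0.296906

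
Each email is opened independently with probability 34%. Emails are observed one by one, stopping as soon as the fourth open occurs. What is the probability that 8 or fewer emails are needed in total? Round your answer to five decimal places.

Finishing within 8 emails ⇔ at least 4 successes in the first 8. With X ~ Binomial(8, 0.34), P(Y ≤ 8) = 1 − P(X ≤ 3).
  k=0: C(8,0)·0.34^0·0.66^8 = 0.0360041
  k=1: C(8,1)·0.34^1·0.66^7 = 0.1483804
  k=2: C(8,2)·0.34^2·0.66^6 = 0.2675343
  k=3: C(8,3)·0.34^3·0.66^5 = 0.2756414
1 − 0.7275601 = 0.2724399

0.27244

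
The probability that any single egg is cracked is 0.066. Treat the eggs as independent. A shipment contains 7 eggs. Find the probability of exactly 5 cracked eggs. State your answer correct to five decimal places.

0.00002

X ~ Binomial(n=7, p=0.066).
P(X=5) = C(7,5) · p^5 · (1−p)^2
= 21 · 1.2523e-06 · 0.87236 = 0.0000229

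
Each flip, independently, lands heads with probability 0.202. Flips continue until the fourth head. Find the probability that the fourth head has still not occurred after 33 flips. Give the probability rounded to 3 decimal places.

0.077

Needing more than 33 flips ⇔ fewer than 4 successes in the first 33. With X ~ Binomial(33, 0.202), P(Y > 33) = P(X ≤ 3).
  k=0: C(33,0)·0.202^0·0.798^33 = 0.00058
  k=1: C(33,1)·0.202^1·0.798^32 = 0.00487
  k=2: C(33,2)·0.202^2·0.798^31 = 0.01974
  k=3: C(33,3)·0.202^3·0.798^30 = 0.05164
P(X ≤ 3) = 0.07685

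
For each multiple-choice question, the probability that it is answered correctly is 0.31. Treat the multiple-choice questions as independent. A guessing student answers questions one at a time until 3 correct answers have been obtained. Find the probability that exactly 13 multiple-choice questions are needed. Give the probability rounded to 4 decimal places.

0.0481

Y = trial on which the third success occurs; negative binomial, r=3, p=0.31.
P(Y=13) = C(12,2) · p^3 · (1−p)^10
= 66 · 0.029791 · 0.024462 = 0.048097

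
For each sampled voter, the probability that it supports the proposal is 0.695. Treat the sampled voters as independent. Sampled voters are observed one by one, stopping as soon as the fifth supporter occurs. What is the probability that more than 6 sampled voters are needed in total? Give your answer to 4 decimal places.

Needing more than 6 sampled voters ⇔ fewer than 5 successes in the first 6. With X ~ Binomial(6, 0.695), P(Y > 6) = P(X ≤ 4).
  k=0: C(6,0)·0.695^0·0.305^6 = 0.000805
  k=1: C(6,1)·0.695^1·0.305^5 = 0.011006
  k=2: C(6,2)·0.695^2·0.305^4 = 0.062699
  k=3: C(6,3)·0.695^3·0.305^3 = 0.190495
  k=4: C(6,4)·0.695^4·0.305^2 = 0.325559
P(X ≤ 4) = 0.590565

0.5906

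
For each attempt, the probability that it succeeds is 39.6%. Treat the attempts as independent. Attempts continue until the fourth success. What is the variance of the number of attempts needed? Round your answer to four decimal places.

15.4066

Y = total attempts until the fourth success; negative binomial with r=4, p=0.396.
Var(Y) = r(1−p)/p² = 4·0.604 / 0.396² = 15.406591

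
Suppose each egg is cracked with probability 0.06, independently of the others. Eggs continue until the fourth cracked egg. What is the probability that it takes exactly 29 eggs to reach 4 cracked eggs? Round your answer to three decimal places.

Y = trial on which the fourth success occurs; negative binomial, r=4, p=0.06.
P(Y=29) = C(28,3) · p^4 · (1−p)^25
= 3276 · 1.296e-05 · 0.21291 = 0.00904

0.009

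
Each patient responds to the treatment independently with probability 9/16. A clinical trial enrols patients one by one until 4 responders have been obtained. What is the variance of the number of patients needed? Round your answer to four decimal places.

Y = total patients until the fourth success; negative binomial with r=4, p=0.5625.
Var(Y) = r(1−p)/p² = 4·0.4375 / 0.5625² = 5.530864

5.5309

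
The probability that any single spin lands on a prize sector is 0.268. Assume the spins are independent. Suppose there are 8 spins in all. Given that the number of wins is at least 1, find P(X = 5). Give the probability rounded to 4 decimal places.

X ~ Binomial(8, 0.268). Want P(X=5 | X≥1) = P(X=5) / P(X≥1).
P(X=5) = C(8,5)·0.268^5·0.732^3 = 0.030367
P(X≥1) = 1 − 0.082431 = 0.917569
Ratio = 0.030367 / 0.917569 = 0.033095

0.0331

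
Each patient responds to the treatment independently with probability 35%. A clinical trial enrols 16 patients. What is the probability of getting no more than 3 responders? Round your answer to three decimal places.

0.134

X ~ Binomial(16, 0.35); P(X ≤ 3) = Σ C(16,k) p^k (1−p)^(16−k) over k:
  k=0: C(16,0)·0.35^0·0.65^16 = 0.00102
  k=1: C(16,1)·0.35^1·0.65^15 = 0.00875
  k=2: C(16,2)·0.35^2·0.65^14 = 0.03533
  k=3: C(16,3)·0.35^3·0.65^13 = 0.08877
Total = 0.13386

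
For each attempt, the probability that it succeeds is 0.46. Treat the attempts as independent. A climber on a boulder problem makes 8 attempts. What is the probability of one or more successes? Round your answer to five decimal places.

0.99277

P(at least one) = 1 − P(none) = 1 − (1 − 0.46)^8
= 1 − 0.0072302 = 0.9927698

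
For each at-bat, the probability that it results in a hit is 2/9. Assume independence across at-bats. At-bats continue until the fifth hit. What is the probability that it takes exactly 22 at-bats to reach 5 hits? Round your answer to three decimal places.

0.045

Y = trial on which the fifth success occurs; negative binomial, r=5, p=0.222222.
P(Y=22) = C(21,4) · p^5 · (1−p)^17
= 5985 · 0.00054192 · 0.013949 = 0.04524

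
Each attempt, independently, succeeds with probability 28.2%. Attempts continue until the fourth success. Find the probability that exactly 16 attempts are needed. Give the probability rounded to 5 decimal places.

0.05401

Y = trial on which the fourth success occurs; negative binomial, r=4, p=0.282.
P(Y=16) = C(15,3) · p^4 · (1−p)^12
= 455 · 0.0063241 · 0.018771 = 0.0540134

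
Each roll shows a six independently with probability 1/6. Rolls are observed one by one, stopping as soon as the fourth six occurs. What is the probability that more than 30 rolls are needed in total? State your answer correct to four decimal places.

Needing more than 30 rolls ⇔ fewer than 4 successes in the first 30. With X ~ Binomial(30, 0.166667), P(Y > 30) = P(X ≤ 3).
  k=0: C(30,0)·0.166667^0·0.833333^30 = 0.004213
  k=1: C(30,1)·0.166667^1·0.833333^29 = 0.025276
  k=2: C(30,2)·0.166667^2·0.833333^28 = 0.073301
  k=3: C(30,3)·0.166667^3·0.833333^27 = 0.136829
P(X ≤ 3) = 0.239620

0.2396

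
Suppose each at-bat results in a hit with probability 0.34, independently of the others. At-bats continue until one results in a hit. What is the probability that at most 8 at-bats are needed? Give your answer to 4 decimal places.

0.9640

Y = number of at-bats to the first success; geometric, p = 0.34.
P(Y ≤ 8) = 1 − (1−p)^8 = 1 − 0.036004 = 0.963996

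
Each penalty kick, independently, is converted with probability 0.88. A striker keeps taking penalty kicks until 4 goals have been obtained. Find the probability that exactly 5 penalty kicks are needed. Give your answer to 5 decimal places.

0.28785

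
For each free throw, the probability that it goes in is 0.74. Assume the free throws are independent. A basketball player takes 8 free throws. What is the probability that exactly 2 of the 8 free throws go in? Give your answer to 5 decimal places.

0.00474

X ~ Binomial(n=8, p=0.74).
P(X=2) = C(8,2) · p^2 · (1−p)^6
= 28 · 0.5476 · 0.00030892 = 0.0047365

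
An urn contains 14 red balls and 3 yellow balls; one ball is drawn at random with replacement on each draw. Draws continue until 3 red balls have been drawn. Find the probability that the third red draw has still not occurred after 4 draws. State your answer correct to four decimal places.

Needing more than 4 draws ⇔ fewer than 3 successes in the first 4. With X ~ Binomial(4, 0.823529), P(Y > 4) = P(X ≤ 2).
  k=0: C(4,0)·0.823529^0·0.176471^4 = 0.000970
  k=1: C(4,1)·0.823529^1·0.176471^3 = 0.018103
  k=2: C(4,2)·0.823529^2·0.176471^2 = 0.126723
P(X ≤ 2) = 0.145796

0.1458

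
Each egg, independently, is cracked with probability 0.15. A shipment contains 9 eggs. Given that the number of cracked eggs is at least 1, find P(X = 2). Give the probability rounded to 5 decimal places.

X ~ Binomial(9, 0.15). Want P(X=2 | X≥1) = P(X=2) / P(X≥1).
P(X=2) = C(9,2)·0.15^2·0.85^7 = 0.2596674
P(X≥1) = 1 − 0.2316169 = 0.7683831
Ratio = 0.2596674 / 0.7683831 = 0.3379401

0.33794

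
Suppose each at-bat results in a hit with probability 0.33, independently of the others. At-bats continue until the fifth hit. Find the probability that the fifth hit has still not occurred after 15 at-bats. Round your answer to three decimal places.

Needing more than 15 at-bats ⇔ fewer than 5 successes in the first 15. With X ~ Binomial(15, 0.33), P(Y > 15) = P(X ≤ 4).
  k=0: C(15,0)·0.33^0·0.67^15 = 0.00246
  k=1: C(15,1)·0.33^1·0.67^14 = 0.01818
  k=2: C(15,2)·0.33^2·0.67^13 = 0.06269
  k=3: C(15,3)·0.33^3·0.67^12 = 0.13380
  k=4: C(15,4)·0.33^4·0.67^11 = 0.19770
P(X ≤ 4) = 0.41483

0.415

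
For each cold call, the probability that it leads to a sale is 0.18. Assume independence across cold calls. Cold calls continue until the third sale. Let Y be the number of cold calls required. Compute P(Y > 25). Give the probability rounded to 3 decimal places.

Needing more than 25 cold calls ⇔ fewer than 3 successes in the first 25. With X ~ Binomial(25, 0.18), P(Y > 25) = P(X ≤ 2).
  k=0: C(25,0)·0.18^0·0.82^25 = 0.00700
  k=1: C(25,1)·0.18^1·0.82^24 = 0.03844
  k=2: C(25,2)·0.18^2·0.82^23 = 0.10125
P(X ≤ 2) = 0.14669

0.147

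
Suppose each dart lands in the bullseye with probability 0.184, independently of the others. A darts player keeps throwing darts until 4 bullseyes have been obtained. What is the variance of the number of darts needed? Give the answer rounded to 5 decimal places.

96.40832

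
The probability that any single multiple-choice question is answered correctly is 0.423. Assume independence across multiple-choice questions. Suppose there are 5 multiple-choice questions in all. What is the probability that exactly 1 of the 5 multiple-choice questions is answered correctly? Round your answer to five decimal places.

X ~ Binomial(n=5, p=0.423).
P(X=1) = C(5,1) · p^1 · (1−p)^4
= 5 · 0.423 · 0.11084 = 0.2344302

0.23443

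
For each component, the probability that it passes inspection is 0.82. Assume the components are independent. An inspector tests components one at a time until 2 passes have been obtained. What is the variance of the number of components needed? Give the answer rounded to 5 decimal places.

0.53540

Y = total components until the second success; negative binomial with r=2, p=0.82.
Var(Y) = r(1−p)/p² = 2·0.18 / 0.82² = 0.5353956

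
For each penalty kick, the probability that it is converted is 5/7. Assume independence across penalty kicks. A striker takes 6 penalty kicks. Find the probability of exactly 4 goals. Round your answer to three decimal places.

X ~ Binomial(n=6, p=0.714286).
P(X=4) = C(6,4) · p^4 · (1−p)^2
= 15 · 0.26031 · 0.081633 = 0.31874

0.319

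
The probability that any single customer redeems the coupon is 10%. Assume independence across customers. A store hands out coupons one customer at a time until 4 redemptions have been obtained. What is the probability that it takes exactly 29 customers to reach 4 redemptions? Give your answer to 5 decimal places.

0.02352

Y = trial on which the fourth success occurs; negative binomial, r=4, p=0.10.
P(Y=29) = C(28,3) · p^4 · (1−p)^25
= 3276 · 0.0001 · 0.07179 = 0.0235183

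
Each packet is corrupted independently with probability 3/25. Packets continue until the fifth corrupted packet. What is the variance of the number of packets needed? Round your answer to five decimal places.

305.55556

Y = total packets until the fifth success; negative binomial with r=5, p=0.12.
Var(Y) = r(1−p)/p² = 5·0.88 / 0.12² = 305.5555556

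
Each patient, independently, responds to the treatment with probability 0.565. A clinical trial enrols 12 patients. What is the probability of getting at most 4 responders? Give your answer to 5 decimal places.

0.09267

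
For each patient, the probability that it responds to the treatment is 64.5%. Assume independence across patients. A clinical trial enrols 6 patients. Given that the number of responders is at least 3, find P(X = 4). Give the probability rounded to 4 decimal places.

X ~ Binomial(6, 0.645). Want P(X=4 | X≥3) = P(X=4) / P(X≥3).
P(X=4) = C(6,4)·0.645^4·0.355^2 = 0.327180
P(X≥3) = 1 − 0.002002 − 0.021820 − 0.099112 = 0.877067
Ratio = 0.327180 / 0.877067 = 0.373039

0.3730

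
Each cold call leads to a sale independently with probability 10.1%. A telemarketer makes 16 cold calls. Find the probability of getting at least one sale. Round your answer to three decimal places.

0.818

P(at least one) = 1 − P(none) = 1 − (1 − 0.101)^16
= 1 − 0.18204 = 0.81796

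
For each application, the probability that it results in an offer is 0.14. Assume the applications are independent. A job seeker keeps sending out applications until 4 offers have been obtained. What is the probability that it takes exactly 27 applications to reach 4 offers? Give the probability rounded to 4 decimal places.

Y = trial on which the fourth success occurs; negative binomial, r=4, p=0.14.
P(Y=27) = C(26,3) · p^4 · (1−p)^23
= 2600 · 0.00038416 · 0.03115 = 0.031114

0.0311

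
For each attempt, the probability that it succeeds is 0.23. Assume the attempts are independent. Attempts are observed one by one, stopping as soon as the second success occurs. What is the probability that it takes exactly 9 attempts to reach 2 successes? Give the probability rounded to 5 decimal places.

0.06792

Y = trial on which the second success occurs; negative binomial, r=2, p=0.23.
P(Y=9) = C(8,1) · p^2 · (1−p)^7
= 8 · 0.0529 · 0.16049 = 0.0679174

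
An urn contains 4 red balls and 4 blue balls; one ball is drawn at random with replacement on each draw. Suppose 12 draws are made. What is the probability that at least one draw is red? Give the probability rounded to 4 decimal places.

0.9998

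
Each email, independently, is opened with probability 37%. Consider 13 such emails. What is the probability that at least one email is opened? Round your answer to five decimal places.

P(at least one) = 1 − P(none) = 1 − (1 − 0.37)^13
= 1 − 0.0024628 = 0.9975372

0.99754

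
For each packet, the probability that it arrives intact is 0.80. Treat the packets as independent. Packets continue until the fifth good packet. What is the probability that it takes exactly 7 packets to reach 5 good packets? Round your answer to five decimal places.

Y = trial on which the fifth success occurs; negative binomial, r=5, p=0.80.
P(Y=7) = C(6,4) · p^5 · (1−p)^2
= 15 · 0.32768 · 0.04 = 0.1966080

0.19661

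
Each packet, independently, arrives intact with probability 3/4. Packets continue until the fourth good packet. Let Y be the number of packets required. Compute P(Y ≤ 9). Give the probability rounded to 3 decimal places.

Finishing within 9 packets ⇔ at least 4 successes in the first 9. With X ~ Binomial(9, 0.75), P(Y ≤ 9) = 1 − P(X ≤ 3).
  k=0: C(9,0)·0.75^0·0.25^9 = 0.00000
  k=1: C(9,1)·0.75^1·0.25^8 = 0.00010
  k=2: C(9,2)·0.75^2·0.25^7 = 0.00124
  k=3: C(9,3)·0.75^3·0.25^6 = 0.00865
1 − 0.00999 = 0.99001

0.990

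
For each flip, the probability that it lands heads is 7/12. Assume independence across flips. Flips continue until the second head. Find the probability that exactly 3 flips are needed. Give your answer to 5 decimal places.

0.28356

Y = trial on which the second success occurs; negative binomial, r=2, p=0.583333.
P(Y=3) = C(2,1) · p^2 · (1−p)^1
= 2 · 0.34028 · 0.41667 = 0.2835648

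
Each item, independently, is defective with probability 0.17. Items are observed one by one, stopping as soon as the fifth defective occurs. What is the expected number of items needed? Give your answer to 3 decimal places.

29.412

Y = total items until the fifth success; negative binomial with r=5, p=0.17.
E[Y] = r / p = 5 / 0.17 = 29.41176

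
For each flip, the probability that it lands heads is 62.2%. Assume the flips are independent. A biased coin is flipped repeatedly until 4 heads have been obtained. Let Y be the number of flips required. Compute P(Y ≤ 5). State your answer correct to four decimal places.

Finishing within 5 flips ⇔ at least 4 successes in the first 5. With X ~ Binomial(5, 0.622), P(Y ≤ 5) = 1 − P(X ≤ 3).
  k=0: C(5,0)·0.622^0·0.378^5 = 0.007717
  k=1: C(5,1)·0.622^1·0.378^4 = 0.063493
  k=2: C(5,2)·0.622^2·0.378^3 = 0.208957
  k=3: C(5,3)·0.622^3·0.378^2 = 0.343839
1 − 0.624006 = 0.375994

0.3760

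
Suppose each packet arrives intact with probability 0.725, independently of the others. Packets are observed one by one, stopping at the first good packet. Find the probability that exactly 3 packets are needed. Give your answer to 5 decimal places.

Geometric (trials to first success), p = 0.725.
P(Y = 3) = (1−p)^2 · p = 0.075625 · 0.725 = 0.0548281

0.05483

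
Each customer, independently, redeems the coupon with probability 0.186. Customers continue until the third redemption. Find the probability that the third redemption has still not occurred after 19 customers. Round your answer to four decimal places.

0.2859

Needing more than 19 customers ⇔ fewer than 3 successes in the first 19. With X ~ Binomial(19, 0.186), P(Y > 19) = P(X ≤ 2).
  k=0: C(19,0)·0.186^0·0.814^19 = 0.020038
  k=1: C(19,1)·0.186^1·0.814^18 = 0.086997
  k=2: C(19,2)·0.186^2·0.814^17 = 0.178911
P(X ≤ 2) = 0.285947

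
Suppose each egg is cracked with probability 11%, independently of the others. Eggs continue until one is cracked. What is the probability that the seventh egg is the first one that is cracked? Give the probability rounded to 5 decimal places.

0.05467

Geometric (trials to first success), p = 0.11.
P(Y = 7) = (1−p)^6 · p = 0.49698 · 0.11 = 0.0546679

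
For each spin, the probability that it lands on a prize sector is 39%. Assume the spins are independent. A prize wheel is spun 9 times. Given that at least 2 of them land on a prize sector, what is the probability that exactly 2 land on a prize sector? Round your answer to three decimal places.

0.187

X ~ Binomial(9, 0.39). Want P(X=2 | X≥2) = P(X=2) / P(X≥2).
P(X=2) = C(9,2)·0.39^2·0.61^7 = 0.17208
P(X≥2) = 1 − 0.01169 − 0.06729 = 0.92102
Ratio = 0.17208 / 0.92102 = 0.18684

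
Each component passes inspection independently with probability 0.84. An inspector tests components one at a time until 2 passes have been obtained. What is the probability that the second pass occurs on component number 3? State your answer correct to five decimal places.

Y = trial on which the second success occurs; negative binomial, r=2, p=0.84.
P(Y=3) = C(2,1) · p^2 · (1−p)^1
= 2 · 0.7056 · 0.16 = 0.2257920

0.22579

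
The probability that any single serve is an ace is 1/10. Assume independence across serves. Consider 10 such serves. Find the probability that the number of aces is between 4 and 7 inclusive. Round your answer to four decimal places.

0.0128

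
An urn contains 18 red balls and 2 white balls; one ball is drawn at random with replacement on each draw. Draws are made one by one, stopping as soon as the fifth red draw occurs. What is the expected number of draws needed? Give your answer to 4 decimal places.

Y = total draws until the fifth success; negative binomial with r=5, p=0.90.
E[Y] = r / p = 5 / 0.90 = 5.555556

5.5556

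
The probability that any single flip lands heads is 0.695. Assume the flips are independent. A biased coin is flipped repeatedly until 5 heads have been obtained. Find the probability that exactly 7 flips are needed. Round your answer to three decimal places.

0.226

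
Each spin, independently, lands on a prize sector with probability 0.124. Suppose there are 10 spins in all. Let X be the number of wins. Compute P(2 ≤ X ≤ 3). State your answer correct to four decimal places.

0.3305

X ~ Binomial(10, 0.124); P(2 ≤ X ≤ 3) = Σ C(10,k) p^k (1−p)^(10−k) over k:
  k=2: C(10,2)·0.124^2·0.876^8 = 0.239932
  k=3: C(10,3)·0.124^3·0.876^7 = 0.090568
Total = 0.330500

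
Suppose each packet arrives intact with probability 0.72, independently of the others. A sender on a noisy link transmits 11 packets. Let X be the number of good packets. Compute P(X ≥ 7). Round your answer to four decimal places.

0.8315

X ~ Binomial(11, 0.72); P(X ≥ 7) = Σ C(11,k) p^k (1−p)^(11−k) over k:
  k=7: C(11,7)·0.72^7·0.28^4 = 0.203457
  k=8: C(11,8)·0.72^8·0.28^3 = 0.261588
  k=9: C(11,9)·0.72^9·0.28^2 = 0.224218
  k=10: C(11,10)·0.72^10·0.28^1 = 0.115312
  k=11: C(11,11)·0.72^11·0.28^0 = 0.026956
Total = 0.831532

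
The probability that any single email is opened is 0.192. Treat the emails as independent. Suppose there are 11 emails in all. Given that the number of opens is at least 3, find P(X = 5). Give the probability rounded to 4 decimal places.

X ~ Binomial(11, 0.192). Want P(X=5 | X≥3) = P(X=5) / P(X≥3).
P(X=5) = C(11,5)·0.192^5·0.808^6 = 0.033544
P(X≥3) = 1 − 0.095835 − 0.250500 − 0.297624 = 0.356041
Ratio = 0.033544 / 0.356041 = 0.094214

0.0942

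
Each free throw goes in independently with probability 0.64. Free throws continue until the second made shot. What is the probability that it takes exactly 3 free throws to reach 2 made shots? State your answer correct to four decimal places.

Y = trial on which the second success occurs; negative binomial, r=2, p=0.64.
P(Y=3) = C(2,1) · p^2 · (1−p)^1
= 2 · 0.4096 · 0.36 = 0.294912

0.2949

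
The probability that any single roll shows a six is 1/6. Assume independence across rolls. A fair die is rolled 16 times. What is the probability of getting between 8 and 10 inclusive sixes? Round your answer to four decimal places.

0.0021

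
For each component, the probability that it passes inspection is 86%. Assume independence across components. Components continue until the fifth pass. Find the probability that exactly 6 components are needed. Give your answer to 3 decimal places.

Y = trial on which the fifth success occurs; negative binomial, r=5, p=0.86.
P(Y=6) = C(5,4) · p^5 · (1−p)^1
= 5 · 0.47043 · 0.14 = 0.32930

0.329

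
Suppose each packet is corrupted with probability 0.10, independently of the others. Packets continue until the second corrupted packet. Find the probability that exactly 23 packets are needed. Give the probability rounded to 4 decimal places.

0.0241

Y = trial on which the second success occurs; negative binomial, r=2, p=0.10.
P(Y=23) = C(22,1) · p^2 · (1−p)^21
= 22 · 0.01 · 0.10942 = 0.024072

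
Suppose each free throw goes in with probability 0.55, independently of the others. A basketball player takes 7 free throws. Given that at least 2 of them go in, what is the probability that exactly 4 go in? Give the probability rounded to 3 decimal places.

0.303

X ~ Binomial(7, 0.55). Want P(X=4 | X≥2) = P(X=4) / P(X≥2).
P(X=4) = C(7,4)·0.55^4·0.45^3 = 0.29185
P(X≥2) = 1 − 0.00374 − 0.03197 = 0.96429
Ratio = 0.29185 / 0.96429 = 0.30265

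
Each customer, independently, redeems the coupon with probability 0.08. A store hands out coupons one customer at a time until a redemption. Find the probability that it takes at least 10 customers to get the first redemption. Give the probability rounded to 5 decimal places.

0.47216

Y = number of customers to the first success; geometric, p = 0.08.
P(Y > 9) = P(first 9 all fail) = (1−p)^9 = 0.4721614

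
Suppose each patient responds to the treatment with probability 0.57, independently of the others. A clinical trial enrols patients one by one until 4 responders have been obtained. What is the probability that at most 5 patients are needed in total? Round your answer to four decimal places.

0.2871

Finishing within 5 patients ⇔ at least 4 successes in the first 5. With X ~ Binomial(5, 0.57), P(Y ≤ 5) = 1 − P(X ≤ 3).
  k=0: C(5,0)·0.57^0·0.43^5 = 0.014701
  k=1: C(5,1)·0.57^1·0.43^4 = 0.097436
  k=2: C(5,2)·0.57^2·0.43^3 = 0.258318
  k=3: C(5,3)·0.57^3·0.43^2 = 0.342422
1 − 0.712877 = 0.287123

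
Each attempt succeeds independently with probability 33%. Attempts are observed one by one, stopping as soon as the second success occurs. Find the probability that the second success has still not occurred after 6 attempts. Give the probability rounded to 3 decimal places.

Needing more than 6 attempts ⇔ fewer than 2 successes in the first 6. With X ~ Binomial(6, 0.33), P(Y > 6) = P(X ≤ 1).
  k=0: C(6,0)·0.33^0·0.67^6 = 0.09046
  k=1: C(6,1)·0.33^1·0.67^5 = 0.26732
P(X ≤ 1) = 0.35778

0.358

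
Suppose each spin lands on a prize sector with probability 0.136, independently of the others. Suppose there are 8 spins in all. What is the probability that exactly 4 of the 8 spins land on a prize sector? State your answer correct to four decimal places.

X ~ Binomial(n=8, p=0.136).
P(X=4) = C(8,4) · p^4 · (1−p)^4
= 70 · 0.0003421 · 0.55726 = 0.013345

0.0133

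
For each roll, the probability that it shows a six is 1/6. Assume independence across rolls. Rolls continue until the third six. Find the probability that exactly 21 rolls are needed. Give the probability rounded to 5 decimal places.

Y = trial on which the third success occurs; negative binomial, r=3, p=0.166667.
P(Y=21) = C(20,2) · p^3 · (1−p)^18
= 190 · 0.0046296 · 0.037561 = 0.0330398

0.03304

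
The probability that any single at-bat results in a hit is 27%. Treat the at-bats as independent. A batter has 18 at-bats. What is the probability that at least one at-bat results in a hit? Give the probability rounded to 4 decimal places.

0.9965

P(at least one) = 1 − P(none) = 1 − (1 − 0.27)^18
= 1 − 0.003466 = 0.996534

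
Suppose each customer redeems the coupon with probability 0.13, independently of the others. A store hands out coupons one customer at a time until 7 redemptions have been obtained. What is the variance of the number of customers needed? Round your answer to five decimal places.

Y = total customers until the seventh success; negative binomial with r=7, p=0.13.
Var(Y) = r(1−p)/p² = 7·0.87 / 0.13² = 360.3550296

360.35503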